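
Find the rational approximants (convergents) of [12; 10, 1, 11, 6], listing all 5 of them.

12/1, 121/10, 133/11, 1584/131, 9637/797

Using the convergent recurrence p_i = a_i*p_{i-1} + p_{i-2}, q_i = a_i*q_{i-1} + q_{i-2} with p_{-2}=0, p_{-1}=1, q_{-2}=1, q_{-1}=0:
  i=0: a_0=12, p_0 = 12*1 + 0 = 12, q_0 = 12*0 + 1 = 1.
  i=1: a_1=10, p_1 = 10*12 + 1 = 121, q_1 = 10*1 + 0 = 10.
  i=2: a_2=1, p_2 = 1*121 + 12 = 133, q_2 = 1*10 + 1 = 11.
  i=3: a_3=11, p_3 = 11*133 + 121 = 1584, q_3 = 11*11 + 10 = 131.
  i=4: a_4=6, p_4 = 6*1584 + 133 = 9637, q_4 = 6*131 + 11 = 797.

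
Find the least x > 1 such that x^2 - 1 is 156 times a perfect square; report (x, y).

First expand sqrt(156) as a continued fraction. With x_i = (sqrt(156) + m_i)/d_i and (m_0, d_0) = (0, 1): a_0 = floor(sqrt(156)) = 12, since 12^2 = 144 <= 156 < 169 = 13^2.
Iterate m_{i+1} = d_i*a_i - m_i, d_{i+1} = (156 - m_{i+1}^2)/d_i, a_{i+1} = floor((a_0 + m_{i+1})/d_{i+1}):
  m_1 = 1*12 - 0 = 12, d_1 = (156 - 12^2)/1 = 12/1 = 12, a_1 = floor((12 + 12)/12) = 2.
  m_2 = 12*2 - 12 = 12, d_2 = (156 - 12^2)/12 = 12/12 = 1, a_2 = floor((12 + 12)/1) = 24.
  m_3 = 1*24 - 12 = 12, d_3 = (156 - 12^2)/1 = 12/1 = 12: (m_3, d_3) = (m_1, d_1) = (12, 12), so from here the quotients repeat a_1, a_2; the period length is 2.
So sqrt(156) = [12; (2, 24)] with period length k = 2.
k is even, so the fundamental solution of x^2 - 156y^2 = 1 is (p_{k-1}, q_{k-1}) = (p_1, q_1); compute convergents through index 1.
Convergents (p_i = a_i*p_{i-1} + p_{i-2}, q_i = a_i*q_{i-1} + q_{i-2} with p_{-2}=0, p_{-1}=1, q_{-2}=1, q_{-1}=0):
  i=0: a_0=12, p_0 = 12*1 + 0 = 12, q_0 = 12*0 + 1 = 1.
  i=1: a_1=2, p_1 = 2*12 + 1 = 25, q_1 = 2*1 + 0 = 2.
Check: 25^2 - 156*2^2 = 625 - 624 = 1, so (x, y) = (25, 2) solves the equation, and by the theorem it is the least positive solution.

(x, y) = (25, 2)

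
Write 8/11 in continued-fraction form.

[0; 1, 2, 1, 2]

Run the Euclidean algorithm on 8 and 11; the successive quotients are the partial quotients a_0, a_1, ... (each step inverts the fractional part left over by the previous one):
  8 = 0*11 + 8, so a_0 = 0.
  11 = 1*8 + 3, so a_1 = 1.
  8 = 2*3 + 2, so a_2 = 2.
  3 = 1*2 + 1, so a_3 = 1.
  2 = 2*1 + 0, so a_4 = 2.
The remainder reaches 0 after 5 divisions, so the expansion has 5 partial quotients, read off in order.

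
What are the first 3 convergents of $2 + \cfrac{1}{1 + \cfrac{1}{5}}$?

Using the convergent recurrence p_i = a_i*p_{i-1} + p_{i-2}, q_i = a_i*q_{i-1} + q_{i-2} with p_{-2}=0, p_{-1}=1, q_{-2}=1, q_{-1}=0:
  i=0: a_0=2, p_0 = 2*1 + 0 = 2, q_0 = 2*0 + 1 = 1.
  i=1: a_1=1, p_1 = 1*2 + 1 = 3, q_1 = 1*1 + 0 = 1.
  i=2: a_2=5, p_2 = 5*3 + 2 = 17, q_2 = 5*1 + 1 = 6.

2/1, 3/1, 17/6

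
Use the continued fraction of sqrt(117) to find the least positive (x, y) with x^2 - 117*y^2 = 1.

(x, y) = (649, 60)

First expand sqrt(117) as a continued fraction. With x_i = (sqrt(117) + m_i)/d_i and (m_0, d_0) = (0, 1): a_0 = floor(sqrt(117)) = 10, since 10^2 = 100 <= 117 < 121 = 11^2.
Iterate m_{i+1} = d_i*a_i - m_i, d_{i+1} = (117 - m_{i+1}^2)/d_i, a_{i+1} = floor((a_0 + m_{i+1})/d_{i+1}):
  m_1 = 1*10 - 0 = 10, d_1 = (117 - 10^2)/1 = 17/1 = 17, a_1 = floor((10 + 10)/17) = 1.
  m_2 = 17*1 - 10 = 7, d_2 = (117 - 7^2)/17 = 68/17 = 4, a_2 = floor((10 + 7)/4) = 4.
  m_3 = 4*4 - 7 = 9, d_3 = (117 - 9^2)/4 = 36/4 = 9, a_3 = floor((10 + 9)/9) = 2.
  m_4 = 9*2 - 9 = 9, d_4 = (117 - 9^2)/9 = 36/9 = 4, a_4 = floor((10 + 9)/4) = 4.
  m_5 = 4*4 - 9 = 7, d_5 = (117 - 7^2)/4 = 68/4 = 17, a_5 = floor((10 + 7)/17) = 1.
  m_6 = 17*1 - 7 = 10, d_6 = (117 - 10^2)/17 = 17/17 = 1, a_6 = floor((10 + 10)/1) = 20.
  m_7 = 1*20 - 10 = 10, d_7 = (117 - 10^2)/1 = 17/1 = 17: (m_7, d_7) = (m_1, d_1) = (10, 17), so from here the quotients repeat a_1, ..., a_6; the period length is 6.
So sqrt(117) = [10; (1, 4, 2, 4, 1, 20)] with period length k = 6.
k is even, so the fundamental solution of x^2 - 117y^2 = 1 is (p_{k-1}, q_{k-1}) = (p_5, q_5); compute convergents through index 5.
Convergents (p_i = a_i*p_{i-1} + p_{i-2}, q_i = a_i*q_{i-1} + q_{i-2} with p_{-2}=0, p_{-1}=1, q_{-2}=1, q_{-1}=0):
  i=0: a_0=10, p_0 = 10*1 + 0 = 10, q_0 = 10*0 + 1 = 1.
  i=1: a_1=1, p_1 = 1*10 + 1 = 11, q_1 = 1*1 + 0 = 1.
  i=2: a_2=4, p_2 = 4*11 + 10 = 54, q_2 = 4*1 + 1 = 5.
  i=3: a_3=2, p_3 = 2*54 + 11 = 119, q_3 = 2*5 + 1 = 11.
  i=4: a_4=4, p_4 = 4*119 + 54 = 530, q_4 = 4*11 + 5 = 49.
  i=5: a_5=1, p_5 = 1*530 + 119 = 649, q_5 = 1*49 + 11 = 60.
Check: 649^2 - 117*60^2 = 421201 - 421200 = 1, so (x, y) = (649, 60) solves the equation, and by the theorem it is the least positive solution.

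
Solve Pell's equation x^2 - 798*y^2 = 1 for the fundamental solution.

First expand sqrt(798) as a continued fraction. With x_i = (sqrt(798) + m_i)/d_i and (m_0, d_0) = (0, 1): a_0 = floor(sqrt(798)) = 28, since 28^2 = 784 <= 798 < 841 = 29^2.
Iterate m_{i+1} = d_i*a_i - m_i, d_{i+1} = (798 - m_{i+1}^2)/d_i, a_{i+1} = floor((a_0 + m_{i+1})/d_{i+1}):
  m_1 = 1*28 - 0 = 28, d_1 = (798 - 28^2)/1 = 14/1 = 14, a_1 = floor((28 + 28)/14) = 4.
  m_2 = 14*4 - 28 = 28, d_2 = (798 - 28^2)/14 = 14/14 = 1, a_2 = floor((28 + 28)/1) = 56.
  m_3 = 1*56 - 28 = 28, d_3 = (798 - 28^2)/1 = 14/1 = 14: (m_3, d_3) = (m_1, d_1) = (28, 14), so from here the quotients repeat a_1, a_2; the period length is 2.
So sqrt(798) = [28; (4, 56)] with period length k = 2.
k is even, so the fundamental solution of x^2 - 798y^2 = 1 is (p_{k-1}, q_{k-1}) = (p_1, q_1); compute convergents through index 1.
Convergents (p_i = a_i*p_{i-1} + p_{i-2}, q_i = a_i*q_{i-1} + q_{i-2} with p_{-2}=0, p_{-1}=1, q_{-2}=1, q_{-1}=0):
  i=0: a_0=28, p_0 = 28*1 + 0 = 28, q_0 = 28*0 + 1 = 1.
  i=1: a_1=4, p_1 = 4*28 + 1 = 113, q_1 = 4*1 + 0 = 4.
Check: 113^2 - 798*4^2 = 12769 - 12768 = 1, so (x, y) = (113, 4) solves the equation, and by the theorem it is the least positive solution.

(x, y) = (113, 4)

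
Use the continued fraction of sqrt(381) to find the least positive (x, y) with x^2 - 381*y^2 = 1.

(x, y) = (1015, 52)

First expand sqrt(381) as a continued fraction. With x_i = (sqrt(381) + m_i)/d_i and (m_0, d_0) = (0, 1): a_0 = floor(sqrt(381)) = 19, since 19^2 = 361 <= 381 < 400 = 20^2.
Iterate m_{i+1} = d_i*a_i - m_i, d_{i+1} = (381 - m_{i+1}^2)/d_i, a_{i+1} = floor((a_0 + m_{i+1})/d_{i+1}):
  m_1 = 1*19 - 0 = 19, d_1 = (381 - 19^2)/1 = 20/1 = 20, a_1 = floor((19 + 19)/20) = 1.
  m_2 = 20*1 - 19 = 1, d_2 = (381 - 1^2)/20 = 380/20 = 19, a_2 = floor((19 + 1)/19) = 1.
  m_3 = 19*1 - 1 = 18, d_3 = (381 - 18^2)/19 = 57/19 = 3, a_3 = floor((19 + 18)/3) = 12.
  m_4 = 3*12 - 18 = 18, d_4 = (381 - 18^2)/3 = 57/3 = 19, a_4 = floor((19 + 18)/19) = 1.
  m_5 = 19*1 - 18 = 1, d_5 = (381 - 1^2)/19 = 380/19 = 20, a_5 = floor((19 + 1)/20) = 1.
  m_6 = 20*1 - 1 = 19, d_6 = (381 - 19^2)/20 = 20/20 = 1, a_6 = floor((19 + 19)/1) = 38.
  m_7 = 1*38 - 19 = 19, d_7 = (381 - 19^2)/1 = 20/1 = 20: (m_7, d_7) = (m_1, d_1) = (19, 20), so from here the quotients repeat a_1, ..., a_6; the period length is 6.
So sqrt(381) = [19; (1, 1, 12, 1, 1, 38)] with period length k = 6.
k is even, so the fundamental solution of x^2 - 381y^2 = 1 is (p_{k-1}, q_{k-1}) = (p_5, q_5); compute convergents through index 5.
Convergents (p_i = a_i*p_{i-1} + p_{i-2}, q_i = a_i*q_{i-1} + q_{i-2} with p_{-2}=0, p_{-1}=1, q_{-2}=1, q_{-1}=0):
  i=0: a_0=19, p_0 = 19*1 + 0 = 19, q_0 = 19*0 + 1 = 1.
  i=1: a_1=1, p_1 = 1*19 + 1 = 20, q_1 = 1*1 + 0 = 1.
  i=2: a_2=1, p_2 = 1*20 + 19 = 39, q_2 = 1*1 + 1 = 2.
  i=3: a_3=12, p_3 = 12*39 + 20 = 488, q_3 = 12*2 + 1 = 25.
  i=4: a_4=1, p_4 = 1*488 + 39 = 527, q_4 = 1*25 + 2 = 27.
  i=5: a_5=1, p_5 = 1*527 + 488 = 1015, q_5 = 1*27 + 25 = 52.
Check: 1015^2 - 381*52^2 = 1030225 - 1030224 = 1, so (x, y) = (1015, 52) solves the equation, and by the theorem it is the least positive solution.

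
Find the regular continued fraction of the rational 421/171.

Run the Euclidean algorithm on 421 and 171; the successive quotients are the partial quotients a_0, a_1, ... (each step inverts the fractional part left over by the previous one):
  421 = 2*171 + 79, so a_0 = 2.
  171 = 2*79 + 13, so a_1 = 2.
  79 = 6*13 + 1, so a_2 = 6.
  13 = 13*1 + 0, so a_3 = 13.
The remainder reaches 0 after 4 divisions, so the expansion has 4 partial quotients, read off in order.

[2; 2, 6, 13]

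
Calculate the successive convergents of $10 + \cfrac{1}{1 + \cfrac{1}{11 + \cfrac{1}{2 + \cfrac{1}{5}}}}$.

Using the convergent recurrence p_i = a_i*p_{i-1} + p_{i-2}, q_i = a_i*q_{i-1} + q_{i-2} with p_{-2}=0, p_{-1}=1, q_{-2}=1, q_{-1}=0:
  i=0: a_0=10, p_0 = 10*1 + 0 = 10, q_0 = 10*0 + 1 = 1.
  i=1: a_1=1, p_1 = 1*10 + 1 = 11, q_1 = 1*1 + 0 = 1.
  i=2: a_2=11, p_2 = 11*11 + 10 = 131, q_2 = 11*1 + 1 = 12.
  i=3: a_3=2, p_3 = 2*131 + 11 = 273, q_3 = 2*12 + 1 = 25.
  i=4: a_4=5, p_4 = 5*273 + 131 = 1496, q_4 = 5*25 + 12 = 137.

10/1, 11/1, 131/12, 273/25, 1496/137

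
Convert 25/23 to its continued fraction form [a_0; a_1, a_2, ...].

[1; 11, 2]

Run the Euclidean algorithm on 25 and 23; the successive quotients are the partial quotients a_0, a_1, ... (each step inverts the fractional part left over by the previous one):
  25 = 1*23 + 2, so a_0 = 1.
  23 = 11*2 + 1, so a_1 = 11.
  2 = 2*1 + 0, so a_2 = 2.
The remainder reaches 0 after 3 divisions, so the expansion has 3 partial quotients, read off in order.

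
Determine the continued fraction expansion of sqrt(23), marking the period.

Write x_i = (sqrt(23) + m_i)/d_i with (m_0, d_0) = (0, 1). a_0 = floor(sqrt(23)) = 4, since 4^2 = 16 <= 23 < 25 = 5^2.
Iterate m_{i+1} = d_i*a_i - m_i, d_{i+1} = (23 - m_{i+1}^2)/d_i, a_{i+1} = floor((a_0 + m_{i+1})/d_{i+1}):
  m_1 = 1*4 - 0 = 4, d_1 = (23 - 4^2)/1 = 7/1 = 7, a_1 = floor((4 + 4)/7) = 1.
  m_2 = 7*1 - 4 = 3, d_2 = (23 - 3^2)/7 = 14/7 = 2, a_2 = floor((4 + 3)/2) = 3.
  m_3 = 2*3 - 3 = 3, d_3 = (23 - 3^2)/2 = 14/2 = 7, a_3 = floor((4 + 3)/7) = 1.
  m_4 = 7*1 - 3 = 4, d_4 = (23 - 4^2)/7 = 7/7 = 1, a_4 = floor((4 + 4)/1) = 8.
  m_5 = 1*8 - 4 = 4, d_5 = (23 - 4^2)/1 = 7/1 = 7: (m_5, d_5) = (m_1, d_1) = (4, 7), so from here the quotients repeat a_1, ..., a_4; the period length is 4.
Hence the expansion of sqrt(23) is a_0 = 4 followed by the repeating block 1, 3, 1, 8 (period 4).

[4; (1, 3, 1, 8)]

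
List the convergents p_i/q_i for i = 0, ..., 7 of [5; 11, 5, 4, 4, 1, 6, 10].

5/1, 56/11, 285/56, 1196/235, 5069/996, 6265/1231, 42659/8382, 432855/85051

Using the convergent recurrence p_i = a_i*p_{i-1} + p_{i-2}, q_i = a_i*q_{i-1} + q_{i-2} with p_{-2}=0, p_{-1}=1, q_{-2}=1, q_{-1}=0:
  i=0: a_0=5, p_0 = 5*1 + 0 = 5, q_0 = 5*0 + 1 = 1.
  i=1: a_1=11, p_1 = 11*5 + 1 = 56, q_1 = 11*1 + 0 = 11.
  i=2: a_2=5, p_2 = 5*56 + 5 = 285, q_2 = 5*11 + 1 = 56.
  i=3: a_3=4, p_3 = 4*285 + 56 = 1196, q_3 = 4*56 + 11 = 235.
  i=4: a_4=4, p_4 = 4*1196 + 285 = 5069, q_4 = 4*235 + 56 = 996.
  i=5: a_5=1, p_5 = 1*5069 + 1196 = 6265, q_5 = 1*996 + 235 = 1231.
  i=6: a_6=6, p_6 = 6*6265 + 5069 = 42659, q_6 = 6*1231 + 996 = 8382.
  i=7: a_7=10, p_7 = 10*42659 + 6265 = 432855, q_7 = 10*8382 + 1231 = 85051.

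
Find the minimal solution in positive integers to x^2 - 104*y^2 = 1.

First expand sqrt(104) as a continued fraction. With x_i = (sqrt(104) + m_i)/d_i and (m_0, d_0) = (0, 1): a_0 = floor(sqrt(104)) = 10, since 10^2 = 100 <= 104 < 121 = 11^2.
Iterate m_{i+1} = d_i*a_i - m_i, d_{i+1} = (104 - m_{i+1}^2)/d_i, a_{i+1} = floor((a_0 + m_{i+1})/d_{i+1}):
  m_1 = 1*10 - 0 = 10, d_1 = (104 - 10^2)/1 = 4/1 = 4, a_1 = floor((10 + 10)/4) = 5.
  m_2 = 4*5 - 10 = 10, d_2 = (104 - 10^2)/4 = 4/4 = 1, a_2 = floor((10 + 10)/1) = 20.
  m_3 = 1*20 - 10 = 10, d_3 = (104 - 10^2)/1 = 4/1 = 4: (m_3, d_3) = (m_1, d_1) = (10, 4), so from here the quotients repeat a_1, a_2; the period length is 2.
So sqrt(104) = [10; (5, 20)] with period length k = 2.
k is even, so the fundamental solution of x^2 - 104y^2 = 1 is (p_{k-1}, q_{k-1}) = (p_1, q_1); compute convergents through index 1.
Convergents (p_i = a_i*p_{i-1} + p_{i-2}, q_i = a_i*q_{i-1} + q_{i-2} with p_{-2}=0, p_{-1}=1, q_{-2}=1, q_{-1}=0):
  i=0: a_0=10, p_0 = 10*1 + 0 = 10, q_0 = 10*0 + 1 = 1.
  i=1: a_1=5, p_1 = 5*10 + 1 = 51, q_1 = 5*1 + 0 = 5.
Check: 51^2 - 104*5^2 = 2601 - 2600 = 1, so (x, y) = (51, 5) solves the equation, and by the theorem it is the least positive solution.

(x, y) = (51, 5)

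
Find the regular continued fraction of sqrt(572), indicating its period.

Write x_i = (sqrt(572) + m_i)/d_i with (m_0, d_0) = (0, 1). a_0 = floor(sqrt(572)) = 23, since 23^2 = 529 <= 572 < 576 = 24^2.
Iterate m_{i+1} = d_i*a_i - m_i, d_{i+1} = (572 - m_{i+1}^2)/d_i, a_{i+1} = floor((a_0 + m_{i+1})/d_{i+1}):
  m_1 = 1*23 - 0 = 23, d_1 = (572 - 23^2)/1 = 43/1 = 43, a_1 = floor((23 + 23)/43) = 1.
  m_2 = 43*1 - 23 = 20, d_2 = (572 - 20^2)/43 = 172/43 = 4, a_2 = floor((23 + 20)/4) = 10.
  m_3 = 4*10 - 20 = 20, d_3 = (572 - 20^2)/4 = 172/4 = 43, a_3 = floor((23 + 20)/43) = 1.
  m_4 = 43*1 - 20 = 23, d_4 = (572 - 23^2)/43 = 43/43 = 1, a_4 = floor((23 + 23)/1) = 46.
  m_5 = 1*46 - 23 = 23, d_5 = (572 - 23^2)/1 = 43/1 = 43: (m_5, d_5) = (m_1, d_1) = (23, 43), so from here the quotients repeat a_1, ..., a_4; the period length is 4.
Hence the expansion of sqrt(572) is a_0 = 23 followed by the repeating block 1, 10, 1, 46 (period 4).

[23; (1, 10, 1, 46)]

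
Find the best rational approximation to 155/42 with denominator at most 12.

37/10

Expand x = 155/42 as a continued fraction with the Euclidean algorithm:
  155 = 3*42 + 29, so a_0 = 3.
  42 = 1*29 + 13, so a_1 = 1.
  29 = 2*13 + 3, so a_2 = 2.
  13 = 4*3 + 1, so a_3 = 4.
  3 = 3*1 + 0, so a_4 = 3.
so x = [3; 1, 2, 4, 3].
Convergents (p_i = a_i*p_{i-1} + p_{i-2}, q_i = a_i*q_{i-1} + q_{i-2} with p_{-2}=0, p_{-1}=1, q_{-2}=1, q_{-1}=0), until the denominator exceeds 12:
  i=0: a_0=3, p_0 = 3*1 + 0 = 3, q_0 = 3*0 + 1 = 1.
  i=1: a_1=1, p_1 = 1*3 + 1 = 4, q_1 = 1*1 + 0 = 1.
  i=2: a_2=2, p_2 = 2*4 + 3 = 11, q_2 = 2*1 + 1 = 3.
  i=3: a_3=4, p_3 = 4*11 + 4 = 48, q_3 = 4*3 + 1 = 13.
q_3 = 13 > 12, so the last convergent with denominator <= 12 is p_2/q_2 = 11/3.
The closest fraction with denominator <= 12 is either p_2/q_2 or the intermediate fraction (k*p_2 + p_1)/(k*q_2 + q_1) with the largest k >= 1 whose denominator stays <= 12; these approach x as k grows, and every other convergent or intermediate fraction in range is farther away.
Largest k: floor((12 - q_1)/q_2) = floor((12 - 1)/3) = 3.
That gives (3*11 + 4)/(3*3 + 1) = 37/10.
Compare the errors: |x - 11/3| = |155*3 - 11*42|/(42*3) = 3/126, and |x - 37/10| = |155*10 - 37*42|/(42*10) = 4/420.
Cross-multiplying, 4*126 = 504 < 1260 = 3*420, so 4/420 is smaller: the intermediate fraction 37/10 is closer to x than 11/3.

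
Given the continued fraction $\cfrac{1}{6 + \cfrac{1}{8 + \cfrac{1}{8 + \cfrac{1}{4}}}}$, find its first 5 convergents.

Using the convergent recurrence p_i = a_i*p_{i-1} + p_{i-2}, q_i = a_i*q_{i-1} + q_{i-2} with p_{-2}=0, p_{-1}=1, q_{-2}=1, q_{-1}=0:
  i=0: a_0=0, p_0 = 0*1 + 0 = 0, q_0 = 0*0 + 1 = 1.
  i=1: a_1=6, p_1 = 6*0 + 1 = 1, q_1 = 6*1 + 0 = 6.
  i=2: a_2=8, p_2 = 8*1 + 0 = 8, q_2 = 8*6 + 1 = 49.
  i=3: a_3=8, p_3 = 8*8 + 1 = 65, q_3 = 8*49 + 6 = 398.
  i=4: a_4=4, p_4 = 4*65 + 8 = 268, q_4 = 4*398 + 49 = 1641.

0/1, 1/6, 8/49, 65/398, 268/1641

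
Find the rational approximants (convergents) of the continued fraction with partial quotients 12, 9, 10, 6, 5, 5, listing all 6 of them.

12/1, 109/9, 1102/91, 6721/555, 34707/2866, 180256/14885

Using the convergent recurrence p_i = a_i*p_{i-1} + p_{i-2}, q_i = a_i*q_{i-1} + q_{i-2} with p_{-2}=0, p_{-1}=1, q_{-2}=1, q_{-1}=0:
  i=0: a_0=12, p_0 = 12*1 + 0 = 12, q_0 = 12*0 + 1 = 1.
  i=1: a_1=9, p_1 = 9*12 + 1 = 109, q_1 = 9*1 + 0 = 9.
  i=2: a_2=10, p_2 = 10*109 + 12 = 1102, q_2 = 10*9 + 1 = 91.
  i=3: a_3=6, p_3 = 6*1102 + 109 = 6721, q_3 = 6*91 + 9 = 555.
  i=4: a_4=5, p_4 = 5*6721 + 1102 = 34707, q_4 = 5*555 + 91 = 2866.
  i=5: a_5=5, p_5 = 5*34707 + 6721 = 180256, q_5 = 5*2866 + 555 = 14885.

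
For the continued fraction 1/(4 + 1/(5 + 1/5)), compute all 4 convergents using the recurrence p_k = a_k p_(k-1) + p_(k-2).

0/1, 1/4, 5/21, 26/109

Using the convergent recurrence p_i = a_i*p_{i-1} + p_{i-2}, q_i = a_i*q_{i-1} + q_{i-2} with p_{-2}=0, p_{-1}=1, q_{-2}=1, q_{-1}=0:
  i=0: a_0=0, p_0 = 0*1 + 0 = 0, q_0 = 0*0 + 1 = 1.
  i=1: a_1=4, p_1 = 4*0 + 1 = 1, q_1 = 4*1 + 0 = 4.
  i=2: a_2=5, p_2 = 5*1 + 0 = 5, q_2 = 5*4 + 1 = 21.
  i=3: a_3=5, p_3 = 5*5 + 1 = 26, q_3 = 5*21 + 4 = 109.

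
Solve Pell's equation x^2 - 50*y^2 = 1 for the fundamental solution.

(x, y) = (99, 14)

First expand sqrt(50) as a continued fraction. With x_i = (sqrt(50) + m_i)/d_i and (m_0, d_0) = (0, 1): a_0 = floor(sqrt(50)) = 7, since 7^2 = 49 <= 50 < 64 = 8^2.
Iterate m_{i+1} = d_i*a_i - m_i, d_{i+1} = (50 - m_{i+1}^2)/d_i, a_{i+1} = floor((a_0 + m_{i+1})/d_{i+1}):
  m_1 = 1*7 - 0 = 7, d_1 = (50 - 7^2)/1 = 1/1 = 1, a_1 = floor((7 + 7)/1) = 14.
  m_2 = 1*14 - 7 = 7, d_2 = (50 - 7^2)/1 = 1/1 = 1: (m_2, d_2) = (m_1, d_1) = (7, 1), so from here the quotient a_1 repeats; the period length is 1.
So sqrt(50) = [7; (14)] with period length k = 1.
k is odd, so (p_{k-1}, q_{k-1}) only solves x^2 - 50y^2 = -1 and the fundamental solution of x^2 - 50y^2 = 1 is (p_{2k-1}, q_{2k-1}) = (p_1, q_1); compute convergents through index 1, running through the period twice.
Convergents (p_i = a_i*p_{i-1} + p_{i-2}, q_i = a_i*q_{i-1} + q_{i-2} with p_{-2}=0, p_{-1}=1, q_{-2}=1, q_{-1}=0):
  i=0: a_0=7, p_0 = 7*1 + 0 = 7, q_0 = 7*0 + 1 = 1.
  i=1: a_1=14, p_1 = 14*7 + 1 = 99, q_1 = 14*1 + 0 = 14.
Indeed p_0^2 - 50*q_0^2 = 49 - 50 = -1, not +1.
Check: 99^2 - 50*14^2 = 9801 - 9800 = 1, so (x, y) = (99, 14) solves the equation, and by the theorem it is the least positive solution.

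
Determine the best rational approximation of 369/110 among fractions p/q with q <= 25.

Expand x = 369/110 as a continued fraction with the Euclidean algorithm:
  369 = 3*110 + 39, so a_0 = 3.
  110 = 2*39 + 32, so a_1 = 2.
  39 = 1*32 + 7, so a_2 = 1.
  32 = 4*7 + 4, so a_3 = 4.
  7 = 1*4 + 3, so a_4 = 1.
  4 = 1*3 + 1, so a_5 = 1.
  3 = 3*1 + 0, so a_6 = 3.
so x = [3; 2, 1, 4, 1, 1, 3].
Convergents (p_i = a_i*p_{i-1} + p_{i-2}, q_i = a_i*q_{i-1} + q_{i-2} with p_{-2}=0, p_{-1}=1, q_{-2}=1, q_{-1}=0), until the denominator exceeds 25:
  i=0: a_0=3, p_0 = 3*1 + 0 = 3, q_0 = 3*0 + 1 = 1.
  i=1: a_1=2, p_1 = 2*3 + 1 = 7, q_1 = 2*1 + 0 = 2.
  i=2: a_2=1, p_2 = 1*7 + 3 = 10, q_2 = 1*2 + 1 = 3.
  i=3: a_3=4, p_3 = 4*10 + 7 = 47, q_3 = 4*3 + 2 = 14.
  i=4: a_4=1, p_4 = 1*47 + 10 = 57, q_4 = 1*14 + 3 = 17.
  i=5: a_5=1, p_5 = 1*57 + 47 = 104, q_5 = 1*17 + 14 = 31.
q_5 = 31 > 25, so the last convergent with denominator <= 25 is p_4/q_4 = 57/17.
The closest fraction with denominator <= 25 is either p_4/q_4 or the intermediate fraction (k*p_4 + p_3)/(k*q_4 + q_3) with the largest k >= 1 whose denominator stays <= 25; these approach x as k grows, and every other convergent or intermediate fraction in range is farther away.
Largest k: floor((25 - q_3)/q_4) = floor((25 - 14)/17) = 0.
Since k = 0, no intermediate fraction beyond p_4/q_4 has denominator <= 25, so the convergent 57/17 is the closest (its error is |369*17 - 57*110|/(110*17) = 3/1870).

57/17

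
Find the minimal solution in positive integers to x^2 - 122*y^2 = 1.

First expand sqrt(122) as a continued fraction. With x_i = (sqrt(122) + m_i)/d_i and (m_0, d_0) = (0, 1): a_0 = floor(sqrt(122)) = 11, since 11^2 = 121 <= 122 < 144 = 12^2.
Iterate m_{i+1} = d_i*a_i - m_i, d_{i+1} = (122 - m_{i+1}^2)/d_i, a_{i+1} = floor((a_0 + m_{i+1})/d_{i+1}):
  m_1 = 1*11 - 0 = 11, d_1 = (122 - 11^2)/1 = 1/1 = 1, a_1 = floor((11 + 11)/1) = 22.
  m_2 = 1*22 - 11 = 11, d_2 = (122 - 11^2)/1 = 1/1 = 1: (m_2, d_2) = (m_1, d_1) = (11, 1), so from here the quotient a_1 repeats; the period length is 1.
So sqrt(122) = [11; (22)] with period length k = 1.
k is odd, so (p_{k-1}, q_{k-1}) only solves x^2 - 122y^2 = -1 and the fundamental solution of x^2 - 122y^2 = 1 is (p_{2k-1}, q_{2k-1}) = (p_1, q_1); compute convergents through index 1, running through the period twice.
Convergents (p_i = a_i*p_{i-1} + p_{i-2}, q_i = a_i*q_{i-1} + q_{i-2} with p_{-2}=0, p_{-1}=1, q_{-2}=1, q_{-1}=0):
  i=0: a_0=11, p_0 = 11*1 + 0 = 11, q_0 = 11*0 + 1 = 1.
  i=1: a_1=22, p_1 = 22*11 + 1 = 243, q_1 = 22*1 + 0 = 22.
Indeed p_0^2 - 122*q_0^2 = 121 - 122 = -1, not +1.
Check: 243^2 - 122*22^2 = 59049 - 59048 = 1, so (x, y) = (243, 22) solves the equation, and by the theorem it is the least positive solution.

(x, y) = (243, 22)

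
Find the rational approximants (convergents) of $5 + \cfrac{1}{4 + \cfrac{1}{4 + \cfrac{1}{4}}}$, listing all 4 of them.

5/1, 21/4, 89/17, 377/72

Using the convergent recurrence p_i = a_i*p_{i-1} + p_{i-2}, q_i = a_i*q_{i-1} + q_{i-2} with p_{-2}=0, p_{-1}=1, q_{-2}=1, q_{-1}=0:
  i=0: a_0=5, p_0 = 5*1 + 0 = 5, q_0 = 5*0 + 1 = 1.
  i=1: a_1=4, p_1 = 4*5 + 1 = 21, q_1 = 4*1 + 0 = 4.
  i=2: a_2=4, p_2 = 4*21 + 5 = 89, q_2 = 4*4 + 1 = 17.
  i=3: a_3=4, p_3 = 4*89 + 21 = 377, q_3 = 4*17 + 4 = 72.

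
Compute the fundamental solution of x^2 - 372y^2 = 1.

(x, y) = (12151, 630)

First expand sqrt(372) as a continued fraction. With x_i = (sqrt(372) + m_i)/d_i and (m_0, d_0) = (0, 1): a_0 = floor(sqrt(372)) = 19, since 19^2 = 361 <= 372 < 400 = 20^2.
Iterate m_{i+1} = d_i*a_i - m_i, d_{i+1} = (372 - m_{i+1}^2)/d_i, a_{i+1} = floor((a_0 + m_{i+1})/d_{i+1}):
  m_1 = 1*19 - 0 = 19, d_1 = (372 - 19^2)/1 = 11/1 = 11, a_1 = floor((19 + 19)/11) = 3.
  m_2 = 11*3 - 19 = 14, d_2 = (372 - 14^2)/11 = 176/11 = 16, a_2 = floor((19 + 14)/16) = 2.
  m_3 = 16*2 - 14 = 18, d_3 = (372 - 18^2)/16 = 48/16 = 3, a_3 = floor((19 + 18)/3) = 12.
  m_4 = 3*12 - 18 = 18, d_4 = (372 - 18^2)/3 = 48/3 = 16, a_4 = floor((19 + 18)/16) = 2.
  m_5 = 16*2 - 18 = 14, d_5 = (372 - 14^2)/16 = 176/16 = 11, a_5 = floor((19 + 14)/11) = 3.
  m_6 = 11*3 - 14 = 19, d_6 = (372 - 19^2)/11 = 11/11 = 1, a_6 = floor((19 + 19)/1) = 38.
  m_7 = 1*38 - 19 = 19, d_7 = (372 - 19^2)/1 = 11/1 = 11: (m_7, d_7) = (m_1, d_1) = (19, 11), so from here the quotients repeat a_1, ..., a_6; the period length is 6.
So sqrt(372) = [19; (3, 2, 12, 2, 3, 38)] with period length k = 6.
k is even, so the fundamental solution of x^2 - 372y^2 = 1 is (p_{k-1}, q_{k-1}) = (p_5, q_5); compute convergents through index 5.
Convergents (p_i = a_i*p_{i-1} + p_{i-2}, q_i = a_i*q_{i-1} + q_{i-2} with p_{-2}=0, p_{-1}=1, q_{-2}=1, q_{-1}=0):
  i=0: a_0=19, p_0 = 19*1 + 0 = 19, q_0 = 19*0 + 1 = 1.
  i=1: a_1=3, p_1 = 3*19 + 1 = 58, q_1 = 3*1 + 0 = 3.
  i=2: a_2=2, p_2 = 2*58 + 19 = 135, q_2 = 2*3 + 1 = 7.
  i=3: a_3=12, p_3 = 12*135 + 58 = 1678, q_3 = 12*7 + 3 = 87.
  i=4: a_4=2, p_4 = 2*1678 + 135 = 3491, q_4 = 2*87 + 7 = 181.
  i=5: a_5=3, p_5 = 3*3491 + 1678 = 12151, q_5 = 3*181 + 87 = 630.
Check: 12151^2 - 372*630^2 = 147646801 - 147646800 = 1, so (x, y) = (12151, 630) solves the equation, and by the theorem it is the least positive solution.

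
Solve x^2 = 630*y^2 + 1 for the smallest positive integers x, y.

First expand sqrt(630) as a continued fraction. With x_i = (sqrt(630) + m_i)/d_i and (m_0, d_0) = (0, 1): a_0 = floor(sqrt(630)) = 25, since 25^2 = 625 <= 630 < 676 = 26^2.
Iterate m_{i+1} = d_i*a_i - m_i, d_{i+1} = (630 - m_{i+1}^2)/d_i, a_{i+1} = floor((a_0 + m_{i+1})/d_{i+1}):
  m_1 = 1*25 - 0 = 25, d_1 = (630 - 25^2)/1 = 5/1 = 5, a_1 = floor((25 + 25)/5) = 10.
  m_2 = 5*10 - 25 = 25, d_2 = (630 - 25^2)/5 = 5/5 = 1, a_2 = floor((25 + 25)/1) = 50.
  m_3 = 1*50 - 25 = 25, d_3 = (630 - 25^2)/1 = 5/1 = 5: (m_3, d_3) = (m_1, d_1) = (25, 5), so from here the quotients repeat a_1, a_2; the period length is 2.
So sqrt(630) = [25; (10, 50)] with period length k = 2.
k is even, so the fundamental solution of x^2 - 630y^2 = 1 is (p_{k-1}, q_{k-1}) = (p_1, q_1); compute convergents through index 1.
Convergents (p_i = a_i*p_{i-1} + p_{i-2}, q_i = a_i*q_{i-1} + q_{i-2} with p_{-2}=0, p_{-1}=1, q_{-2}=1, q_{-1}=0):
  i=0: a_0=25, p_0 = 25*1 + 0 = 25, q_0 = 25*0 + 1 = 1.
  i=1: a_1=10, p_1 = 10*25 + 1 = 251, q_1 = 10*1 + 0 = 10.
Check: 251^2 - 630*10^2 = 63001 - 63000 = 1, so (x, y) = (251, 10) solves the equation, and by the theorem it is the least positive solution.

(x, y) = (251, 10)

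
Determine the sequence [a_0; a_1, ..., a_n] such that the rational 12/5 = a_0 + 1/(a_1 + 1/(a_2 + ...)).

Run the Euclidean algorithm on 12 and 5; the successive quotients are the partial quotients a_0, a_1, ... (each step inverts the fractional part left over by the previous one):
  12 = 2*5 + 2, so a_0 = 2.
  5 = 2*2 + 1, so a_1 = 2.
  2 = 2*1 + 0, so a_2 = 2.
The remainder reaches 0 after 3 divisions, so the expansion has 3 partial quotients, read off in order.

[2; 2, 2]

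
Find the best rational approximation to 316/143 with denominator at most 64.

Expand x = 316/143 as a continued fraction with the Euclidean algorithm:
  316 = 2*143 + 30, so a_0 = 2.
  143 = 4*30 + 23, so a_1 = 4.
  30 = 1*23 + 7, so a_2 = 1.
  23 = 3*7 + 2, so a_3 = 3.
  7 = 3*2 + 1, so a_4 = 3.
  2 = 2*1 + 0, so a_5 = 2.
so x = [2; 4, 1, 3, 3, 2].
Convergents (p_i = a_i*p_{i-1} + p_{i-2}, q_i = a_i*q_{i-1} + q_{i-2} with p_{-2}=0, p_{-1}=1, q_{-2}=1, q_{-1}=0), until the denominator exceeds 64:
  i=0: a_0=2, p_0 = 2*1 + 0 = 2, q_0 = 2*0 + 1 = 1.
  i=1: a_1=4, p_1 = 4*2 + 1 = 9, q_1 = 4*1 + 0 = 4.
  i=2: a_2=1, p_2 = 1*9 + 2 = 11, q_2 = 1*4 + 1 = 5.
  i=3: a_3=3, p_3 = 3*11 + 9 = 42, q_3 = 3*5 + 4 = 19.
  i=4: a_4=3, p_4 = 3*42 + 11 = 137, q_4 = 3*19 + 5 = 62.
  i=5: a_5=2, p_5 = 2*137 + 42 = 316, q_5 = 2*62 + 19 = 143.
q_5 = 143 > 64, so the last convergent with denominator <= 64 is p_4/q_4 = 137/62.
The closest fraction with denominator <= 64 is either p_4/q_4 or the intermediate fraction (k*p_4 + p_3)/(k*q_4 + q_3) with the largest k >= 1 whose denominator stays <= 64; these approach x as k grows, and every other convergent or intermediate fraction in range is farther away.
Largest k: floor((64 - q_3)/q_4) = floor((64 - 19)/62) = 0.
Since k = 0, no intermediate fraction beyond p_4/q_4 has denominator <= 64, so the convergent 137/62 is the closest (its error is |316*62 - 137*143|/(143*62) = 1/8866).

137/62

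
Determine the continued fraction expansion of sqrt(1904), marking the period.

[43; (1, 1, 1, 2, 1, 4, 1, 2, 1, 1, 1, 86)]

Write x_i = (sqrt(1904) + m_i)/d_i with (m_0, d_0) = (0, 1). a_0 = floor(sqrt(1904)) = 43, since 43^2 = 1849 <= 1904 < 1936 = 44^2.
Iterate m_{i+1} = d_i*a_i - m_i, d_{i+1} = (1904 - m_{i+1}^2)/d_i, a_{i+1} = floor((a_0 + m_{i+1})/d_{i+1}):
  m_1 = 1*43 - 0 = 43, d_1 = (1904 - 43^2)/1 = 55/1 = 55, a_1 = floor((43 + 43)/55) = 1.
  m_2 = 55*1 - 43 = 12, d_2 = (1904 - 12^2)/55 = 1760/55 = 32, a_2 = floor((43 + 12)/32) = 1.
  m_3 = 32*1 - 12 = 20, d_3 = (1904 - 20^2)/32 = 1504/32 = 47, a_3 = floor((43 + 20)/47) = 1.
  m_4 = 47*1 - 20 = 27, d_4 = (1904 - 27^2)/47 = 1175/47 = 25, a_4 = floor((43 + 27)/25) = 2.
  m_5 = 25*2 - 27 = 23, d_5 = (1904 - 23^2)/25 = 1375/25 = 55, a_5 = floor((43 + 23)/55) = 1.
  m_6 = 55*1 - 23 = 32, d_6 = (1904 - 32^2)/55 = 880/55 = 16, a_6 = floor((43 + 32)/16) = 4.
  m_7 = 16*4 - 32 = 32, d_7 = (1904 - 32^2)/16 = 880/16 = 55, a_7 = floor((43 + 32)/55) = 1.
  m_8 = 55*1 - 32 = 23, d_8 = (1904 - 23^2)/55 = 1375/55 = 25, a_8 = floor((43 + 23)/25) = 2.
  m_9 = 25*2 - 23 = 27, d_9 = (1904 - 27^2)/25 = 1175/25 = 47, a_9 = floor((43 + 27)/47) = 1.
  m_10 = 47*1 - 27 = 20, d_10 = (1904 - 20^2)/47 = 1504/47 = 32, a_10 = floor((43 + 20)/32) = 1.
  m_11 = 32*1 - 20 = 12, d_11 = (1904 - 12^2)/32 = 1760/32 = 55, a_11 = floor((43 + 12)/55) = 1.
  m_12 = 55*1 - 12 = 43, d_12 = (1904 - 43^2)/55 = 55/55 = 1, a_12 = floor((43 + 43)/1) = 86.
  m_13 = 1*86 - 43 = 43, d_13 = (1904 - 43^2)/1 = 55/1 = 55: (m_13, d_13) = (m_1, d_1) = (43, 55), so from here the quotients repeat a_1, ..., a_12; the period length is 12.
Hence the expansion of sqrt(1904) is a_0 = 43 followed by the repeating block 1, 1, 1, 2, 1, 4, 1, 2, 1, 1, 1, 86 (period 12).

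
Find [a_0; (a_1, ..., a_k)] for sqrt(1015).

[31; (1, 6, 10, 2, 10, 6, 1, 62)]

Write x_i = (sqrt(1015) + m_i)/d_i with (m_0, d_0) = (0, 1). a_0 = floor(sqrt(1015)) = 31, since 31^2 = 961 <= 1015 < 1024 = 32^2.
Iterate m_{i+1} = d_i*a_i - m_i, d_{i+1} = (1015 - m_{i+1}^2)/d_i, a_{i+1} = floor((a_0 + m_{i+1})/d_{i+1}):
  m_1 = 1*31 - 0 = 31, d_1 = (1015 - 31^2)/1 = 54/1 = 54, a_1 = floor((31 + 31)/54) = 1.
  m_2 = 54*1 - 31 = 23, d_2 = (1015 - 23^2)/54 = 486/54 = 9, a_2 = floor((31 + 23)/9) = 6.
  m_3 = 9*6 - 23 = 31, d_3 = (1015 - 31^2)/9 = 54/9 = 6, a_3 = floor((31 + 31)/6) = 10.
  m_4 = 6*10 - 31 = 29, d_4 = (1015 - 29^2)/6 = 174/6 = 29, a_4 = floor((31 + 29)/29) = 2.
  m_5 = 29*2 - 29 = 29, d_5 = (1015 - 29^2)/29 = 174/29 = 6, a_5 = floor((31 + 29)/6) = 10.
  m_6 = 6*10 - 29 = 31, d_6 = (1015 - 31^2)/6 = 54/6 = 9, a_6 = floor((31 + 31)/9) = 6.
  m_7 = 9*6 - 31 = 23, d_7 = (1015 - 23^2)/9 = 486/9 = 54, a_7 = floor((31 + 23)/54) = 1.
  m_8 = 54*1 - 23 = 31, d_8 = (1015 - 31^2)/54 = 54/54 = 1, a_8 = floor((31 + 31)/1) = 62.
  m_9 = 1*62 - 31 = 31, d_9 = (1015 - 31^2)/1 = 54/1 = 54: (m_9, d_9) = (m_1, d_1) = (31, 54), so from here the quotients repeat a_1, ..., a_8; the period length is 8.
Hence the expansion of sqrt(1015) is a_0 = 31 followed by the repeating block 1, 6, 10, 2, 10, 6, 1, 62 (period 8).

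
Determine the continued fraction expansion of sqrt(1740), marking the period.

[41; (1, 2, 2, 20, 2, 2, 1, 82)]

Write x_i = (sqrt(1740) + m_i)/d_i with (m_0, d_0) = (0, 1). a_0 = floor(sqrt(1740)) = 41, since 41^2 = 1681 <= 1740 < 1764 = 42^2.
Iterate m_{i+1} = d_i*a_i - m_i, d_{i+1} = (1740 - m_{i+1}^2)/d_i, a_{i+1} = floor((a_0 + m_{i+1})/d_{i+1}):
  m_1 = 1*41 - 0 = 41, d_1 = (1740 - 41^2)/1 = 59/1 = 59, a_1 = floor((41 + 41)/59) = 1.
  m_2 = 59*1 - 41 = 18, d_2 = (1740 - 18^2)/59 = 1416/59 = 24, a_2 = floor((41 + 18)/24) = 2.
  m_3 = 24*2 - 18 = 30, d_3 = (1740 - 30^2)/24 = 840/24 = 35, a_3 = floor((41 + 30)/35) = 2.
  m_4 = 35*2 - 30 = 40, d_4 = (1740 - 40^2)/35 = 140/35 = 4, a_4 = floor((41 + 40)/4) = 20.
  m_5 = 4*20 - 40 = 40, d_5 = (1740 - 40^2)/4 = 140/4 = 35, a_5 = floor((41 + 40)/35) = 2.
  m_6 = 35*2 - 40 = 30, d_6 = (1740 - 30^2)/35 = 840/35 = 24, a_6 = floor((41 + 30)/24) = 2.
  m_7 = 24*2 - 30 = 18, d_7 = (1740 - 18^2)/24 = 1416/24 = 59, a_7 = floor((41 + 18)/59) = 1.
  m_8 = 59*1 - 18 = 41, d_8 = (1740 - 41^2)/59 = 59/59 = 1, a_8 = floor((41 + 41)/1) = 82.
  m_9 = 1*82 - 41 = 41, d_9 = (1740 - 41^2)/1 = 59/1 = 59: (m_9, d_9) = (m_1, d_1) = (41, 59), so from here the quotients repeat a_1, ..., a_8; the period length is 8.
Hence the expansion of sqrt(1740) is a_0 = 41 followed by the repeating block 1, 2, 2, 20, 2, 2, 1, 82 (period 8).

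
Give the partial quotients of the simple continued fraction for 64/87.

[0; 1, 2, 1, 3, 1, 1, 2]

Run the Euclidean algorithm on 64 and 87; the successive quotients are the partial quotients a_0, a_1, ... (each step inverts the fractional part left over by the previous one):
  64 = 0*87 + 64, so a_0 = 0.
  87 = 1*64 + 23, so a_1 = 1.
  64 = 2*23 + 18, so a_2 = 2.
  23 = 1*18 + 5, so a_3 = 1.
  18 = 3*5 + 3, so a_4 = 3.
  5 = 1*3 + 2, so a_5 = 1.
  3 = 1*2 + 1, so a_6 = 1.
  2 = 2*1 + 0, so a_7 = 2.
The remainder reaches 0 after 8 divisions, so the expansion has 8 partial quotients, read off in order.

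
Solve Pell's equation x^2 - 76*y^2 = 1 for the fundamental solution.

First expand sqrt(76) as a continued fraction. With x_i = (sqrt(76) + m_i)/d_i and (m_0, d_0) = (0, 1): a_0 = floor(sqrt(76)) = 8, since 8^2 = 64 <= 76 < 81 = 9^2.
Iterate m_{i+1} = d_i*a_i - m_i, d_{i+1} = (76 - m_{i+1}^2)/d_i, a_{i+1} = floor((a_0 + m_{i+1})/d_{i+1}):
  m_1 = 1*8 - 0 = 8, d_1 = (76 - 8^2)/1 = 12/1 = 12, a_1 = floor((8 + 8)/12) = 1.
  m_2 = 12*1 - 8 = 4, d_2 = (76 - 4^2)/12 = 60/12 = 5, a_2 = floor((8 + 4)/5) = 2.
  m_3 = 5*2 - 4 = 6, d_3 = (76 - 6^2)/5 = 40/5 = 8, a_3 = floor((8 + 6)/8) = 1.
  m_4 = 8*1 - 6 = 2, d_4 = (76 - 2^2)/8 = 72/8 = 9, a_4 = floor((8 + 2)/9) = 1.
  m_5 = 9*1 - 2 = 7, d_5 = (76 - 7^2)/9 = 27/9 = 3, a_5 = floor((8 + 7)/3) = 5.
  m_6 = 3*5 - 7 = 8, d_6 = (76 - 8^2)/3 = 12/3 = 4, a_6 = floor((8 + 8)/4) = 4.
  m_7 = 4*4 - 8 = 8, d_7 = (76 - 8^2)/4 = 12/4 = 3, a_7 = floor((8 + 8)/3) = 5.
  m_8 = 3*5 - 8 = 7, d_8 = (76 - 7^2)/3 = 27/3 = 9, a_8 = floor((8 + 7)/9) = 1.
  m_9 = 9*1 - 7 = 2, d_9 = (76 - 2^2)/9 = 72/9 = 8, a_9 = floor((8 + 2)/8) = 1.
  m_10 = 8*1 - 2 = 6, d_10 = (76 - 6^2)/8 = 40/8 = 5, a_10 = floor((8 + 6)/5) = 2.
  m_11 = 5*2 - 6 = 4, d_11 = (76 - 4^2)/5 = 60/5 = 12, a_11 = floor((8 + 4)/12) = 1.
  m_12 = 12*1 - 4 = 8, d_12 = (76 - 8^2)/12 = 12/12 = 1, a_12 = floor((8 + 8)/1) = 16.
  m_13 = 1*16 - 8 = 8, d_13 = (76 - 8^2)/1 = 12/1 = 12: (m_13, d_13) = (m_1, d_1) = (8, 12), so from here the quotients repeat a_1, ..., a_12; the period length is 12.
So sqrt(76) = [8; (1, 2, 1, 1, 5, 4, 5, 1, 1, 2, 1, 16)] with period length k = 12.
k is even, so the fundamental solution of x^2 - 76y^2 = 1 is (p_{k-1}, q_{k-1}) = (p_11, q_11); compute convergents through index 11.
Convergents (p_i = a_i*p_{i-1} + p_{i-2}, q_i = a_i*q_{i-1} + q_{i-2} with p_{-2}=0, p_{-1}=1, q_{-2}=1, q_{-1}=0):
  i=0: a_0=8, p_0 = 8*1 + 0 = 8, q_0 = 8*0 + 1 = 1.
  i=1: a_1=1, p_1 = 1*8 + 1 = 9, q_1 = 1*1 + 0 = 1.
  i=2: a_2=2, p_2 = 2*9 + 8 = 26, q_2 = 2*1 + 1 = 3.
  i=3: a_3=1, p_3 = 1*26 + 9 = 35, q_3 = 1*3 + 1 = 4.
  i=4: a_4=1, p_4 = 1*35 + 26 = 61, q_4 = 1*4 + 3 = 7.
  i=5: a_5=5, p_5 = 5*61 + 35 = 340, q_5 = 5*7 + 4 = 39.
  i=6: a_6=4, p_6 = 4*340 + 61 = 1421, q_6 = 4*39 + 7 = 163.
  i=7: a_7=5, p_7 = 5*1421 + 340 = 7445, q_7 = 5*163 + 39 = 854.
  i=8: a_8=1, p_8 = 1*7445 + 1421 = 8866, q_8 = 1*854 + 163 = 1017.
  i=9: a_9=1, p_9 = 1*8866 + 7445 = 16311, q_9 = 1*1017 + 854 = 1871.
  i=10: a_10=2, p_10 = 2*16311 + 8866 = 41488, q_10 = 2*1871 + 1017 = 4759.
  i=11: a_11=1, p_11 = 1*41488 + 16311 = 57799, q_11 = 1*4759 + 1871 = 6630.
Check: 57799^2 - 76*6630^2 = 3340724401 - 3340724400 = 1, so (x, y) = (57799, 6630) solves the equation, and by the theorem it is the least positive solution.

(x, y) = (57799, 6630)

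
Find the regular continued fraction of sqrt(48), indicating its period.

Write x_i = (sqrt(48) + m_i)/d_i with (m_0, d_0) = (0, 1). a_0 = floor(sqrt(48)) = 6, since 6^2 = 36 <= 48 < 49 = 7^2.
Iterate m_{i+1} = d_i*a_i - m_i, d_{i+1} = (48 - m_{i+1}^2)/d_i, a_{i+1} = floor((a_0 + m_{i+1})/d_{i+1}):
  m_1 = 1*6 - 0 = 6, d_1 = (48 - 6^2)/1 = 12/1 = 12, a_1 = floor((6 + 6)/12) = 1.
  m_2 = 12*1 - 6 = 6, d_2 = (48 - 6^2)/12 = 12/12 = 1, a_2 = floor((6 + 6)/1) = 12.
  m_3 = 1*12 - 6 = 6, d_3 = (48 - 6^2)/1 = 12/1 = 12: (m_3, d_3) = (m_1, d_1) = (6, 12), so from here the quotients repeat a_1, a_2; the period length is 2.
Hence the expansion of sqrt(48) is a_0 = 6 followed by the repeating block 1, 12 (period 2).

[6; (1, 12)]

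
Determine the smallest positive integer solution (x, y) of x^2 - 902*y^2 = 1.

First expand sqrt(902) as a continued fraction. With x_i = (sqrt(902) + m_i)/d_i and (m_0, d_0) = (0, 1): a_0 = floor(sqrt(902)) = 30, since 30^2 = 900 <= 902 < 961 = 31^2.
Iterate m_{i+1} = d_i*a_i - m_i, d_{i+1} = (902 - m_{i+1}^2)/d_i, a_{i+1} = floor((a_0 + m_{i+1})/d_{i+1}):
  m_1 = 1*30 - 0 = 30, d_1 = (902 - 30^2)/1 = 2/1 = 2, a_1 = floor((30 + 30)/2) = 30.
  m_2 = 2*30 - 30 = 30, d_2 = (902 - 30^2)/2 = 2/2 = 1, a_2 = floor((30 + 30)/1) = 60.
  m_3 = 1*60 - 30 = 30, d_3 = (902 - 30^2)/1 = 2/1 = 2: (m_3, d_3) = (m_1, d_1) = (30, 2), so from here the quotients repeat a_1, a_2; the period length is 2.
So sqrt(902) = [30; (30, 60)] with period length k = 2.
k is even, so the fundamental solution of x^2 - 902y^2 = 1 is (p_{k-1}, q_{k-1}) = (p_1, q_1); compute convergents through index 1.
Convergents (p_i = a_i*p_{i-1} + p_{i-2}, q_i = a_i*q_{i-1} + q_{i-2} with p_{-2}=0, p_{-1}=1, q_{-2}=1, q_{-1}=0):
  i=0: a_0=30, p_0 = 30*1 + 0 = 30, q_0 = 30*0 + 1 = 1.
  i=1: a_1=30, p_1 = 30*30 + 1 = 901, q_1 = 30*1 + 0 = 30.
Check: 901^2 - 902*30^2 = 811801 - 811800 = 1, so (x, y) = (901, 30) solves the equation, and by the theorem it is the least positive solution.

(x, y) = (901, 30)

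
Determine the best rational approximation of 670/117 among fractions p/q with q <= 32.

63/11

Expand x = 670/117 as a continued fraction with the Euclidean algorithm:
  670 = 5*117 + 85, so a_0 = 5.
  117 = 1*85 + 32, so a_1 = 1.
  85 = 2*32 + 21, so a_2 = 2.
  32 = 1*21 + 11, so a_3 = 1.
  21 = 1*11 + 10, so a_4 = 1.
  11 = 1*10 + 1, so a_5 = 1.
  10 = 10*1 + 0, so a_6 = 10.
so x = [5; 1, 2, 1, 1, 1, 10].
Convergents (p_i = a_i*p_{i-1} + p_{i-2}, q_i = a_i*q_{i-1} + q_{i-2} with p_{-2}=0, p_{-1}=1, q_{-2}=1, q_{-1}=0), until the denominator exceeds 32:
  i=0: a_0=5, p_0 = 5*1 + 0 = 5, q_0 = 5*0 + 1 = 1.
  i=1: a_1=1, p_1 = 1*5 + 1 = 6, q_1 = 1*1 + 0 = 1.
  i=2: a_2=2, p_2 = 2*6 + 5 = 17, q_2 = 2*1 + 1 = 3.
  i=3: a_3=1, p_3 = 1*17 + 6 = 23, q_3 = 1*3 + 1 = 4.
  i=4: a_4=1, p_4 = 1*23 + 17 = 40, q_4 = 1*4 + 3 = 7.
  i=5: a_5=1, p_5 = 1*40 + 23 = 63, q_5 = 1*7 + 4 = 11.
  i=6: a_6=10, p_6 = 10*63 + 40 = 670, q_6 = 10*11 + 7 = 117.
q_6 = 117 > 32, so the last convergent with denominator <= 32 is p_5/q_5 = 63/11.
The closest fraction with denominator <= 32 is either p_5/q_5 or the intermediate fraction (k*p_5 + p_4)/(k*q_5 + q_4) with the largest k >= 1 whose denominator stays <= 32; these approach x as k grows, and every other convergent or intermediate fraction in range is farther away.
Largest k: floor((32 - q_4)/q_5) = floor((32 - 7)/11) = 2.
That gives (2*63 + 40)/(2*11 + 7) = 166/29.
Compare the errors: |x - 63/11| = |670*11 - 63*117|/(117*11) = 1/1287, and |x - 166/29| = |670*29 - 166*117|/(117*29) = 8/3393.
Cross-multiplying, 1*3393 = 3393 < 10296 = 8*1287, so 1/1287 is smaller: the convergent 63/11 is closer to x than 166/29.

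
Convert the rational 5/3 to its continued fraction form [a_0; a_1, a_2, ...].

[1; 1, 2]

Run the Euclidean algorithm on 5 and 3; the successive quotients are the partial quotients a_0, a_1, ... (each step inverts the fractional part left over by the previous one):
  5 = 1*3 + 2, so a_0 = 1.
  3 = 1*2 + 1, so a_1 = 1.
  2 = 2*1 + 0, so a_2 = 2.
The remainder reaches 0 after 3 divisions, so the expansion has 3 partial quotients, read off in order.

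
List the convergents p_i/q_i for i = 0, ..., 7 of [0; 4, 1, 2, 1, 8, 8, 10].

0/1, 1/4, 1/5, 3/14, 4/19, 35/166, 284/1347, 2875/13636

Using the convergent recurrence p_i = a_i*p_{i-1} + p_{i-2}, q_i = a_i*q_{i-1} + q_{i-2} with p_{-2}=0, p_{-1}=1, q_{-2}=1, q_{-1}=0:
  i=0: a_0=0, p_0 = 0*1 + 0 = 0, q_0 = 0*0 + 1 = 1.
  i=1: a_1=4, p_1 = 4*0 + 1 = 1, q_1 = 4*1 + 0 = 4.
  i=2: a_2=1, p_2 = 1*1 + 0 = 1, q_2 = 1*4 + 1 = 5.
  i=3: a_3=2, p_3 = 2*1 + 1 = 3, q_3 = 2*5 + 4 = 14.
  i=4: a_4=1, p_4 = 1*3 + 1 = 4, q_4 = 1*14 + 5 = 19.
  i=5: a_5=8, p_5 = 8*4 + 3 = 35, q_5 = 8*19 + 14 = 166.
  i=6: a_6=8, p_6 = 8*35 + 4 = 284, q_6 = 8*166 + 19 = 1347.
  i=7: a_7=10, p_7 = 10*284 + 35 = 2875, q_7 = 10*1347 + 166 = 13636.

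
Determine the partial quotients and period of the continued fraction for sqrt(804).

Write x_i = (sqrt(804) + m_i)/d_i with (m_0, d_0) = (0, 1). a_0 = floor(sqrt(804)) = 28, since 28^2 = 784 <= 804 < 841 = 29^2.
Iterate m_{i+1} = d_i*a_i - m_i, d_{i+1} = (804 - m_{i+1}^2)/d_i, a_{i+1} = floor((a_0 + m_{i+1})/d_{i+1}):
  m_1 = 1*28 - 0 = 28, d_1 = (804 - 28^2)/1 = 20/1 = 20, a_1 = floor((28 + 28)/20) = 2.
  m_2 = 20*2 - 28 = 12, d_2 = (804 - 12^2)/20 = 660/20 = 33, a_2 = floor((28 + 12)/33) = 1.
  m_3 = 33*1 - 12 = 21, d_3 = (804 - 21^2)/33 = 363/33 = 11, a_3 = floor((28 + 21)/11) = 4.
  m_4 = 11*4 - 21 = 23, d_4 = (804 - 23^2)/11 = 275/11 = 25, a_4 = floor((28 + 23)/25) = 2.
  m_5 = 25*2 - 23 = 27, d_5 = (804 - 27^2)/25 = 75/25 = 3, a_5 = floor((28 + 27)/3) = 18.
  m_6 = 3*18 - 27 = 27, d_6 = (804 - 27^2)/3 = 75/3 = 25, a_6 = floor((28 + 27)/25) = 2.
  m_7 = 25*2 - 27 = 23, d_7 = (804 - 23^2)/25 = 275/25 = 11, a_7 = floor((28 + 23)/11) = 4.
  m_8 = 11*4 - 23 = 21, d_8 = (804 - 21^2)/11 = 363/11 = 33, a_8 = floor((28 + 21)/33) = 1.
  m_9 = 33*1 - 21 = 12, d_9 = (804 - 12^2)/33 = 660/33 = 20, a_9 = floor((28 + 12)/20) = 2.
  m_10 = 20*2 - 12 = 28, d_10 = (804 - 28^2)/20 = 20/20 = 1, a_10 = floor((28 + 28)/1) = 56.
  m_11 = 1*56 - 28 = 28, d_11 = (804 - 28^2)/1 = 20/1 = 20: (m_11, d_11) = (m_1, d_1) = (28, 20), so from here the quotients repeat a_1, ..., a_10; the period length is 10.
Hence the expansion of sqrt(804) is a_0 = 28 followed by the repeating block 2, 1, 4, 2, 18, 2, 4, 1, 2, 56 (period 10).

[28; (2, 1, 4, 2, 18, 2, 4, 1, 2, 56)]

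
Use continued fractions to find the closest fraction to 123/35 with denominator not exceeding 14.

7/2

Expand x = 123/35 as a continued fraction with the Euclidean algorithm:
  123 = 3*35 + 18, so a_0 = 3.
  35 = 1*18 + 17, so a_1 = 1.
  18 = 1*17 + 1, so a_2 = 1.
  17 = 17*1 + 0, so a_3 = 17.
so x = [3; 1, 1, 17].
Convergents (p_i = a_i*p_{i-1} + p_{i-2}, q_i = a_i*q_{i-1} + q_{i-2} with p_{-2}=0, p_{-1}=1, q_{-2}=1, q_{-1}=0), until the denominator exceeds 14:
  i=0: a_0=3, p_0 = 3*1 + 0 = 3, q_0 = 3*0 + 1 = 1.
  i=1: a_1=1, p_1 = 1*3 + 1 = 4, q_1 = 1*1 + 0 = 1.
  i=2: a_2=1, p_2 = 1*4 + 3 = 7, q_2 = 1*1 + 1 = 2.
  i=3: a_3=17, p_3 = 17*7 + 4 = 123, q_3 = 17*2 + 1 = 35.
q_3 = 35 > 14, so the last convergent with denominator <= 14 is p_2/q_2 = 7/2.
The closest fraction with denominator <= 14 is either p_2/q_2 or the intermediate fraction (k*p_2 + p_1)/(k*q_2 + q_1) with the largest k >= 1 whose denominator stays <= 14; these approach x as k grows, and every other convergent or intermediate fraction in range is farther away.
Largest k: floor((14 - q_1)/q_2) = floor((14 - 1)/2) = 6.
That gives (6*7 + 4)/(6*2 + 1) = 46/13.
Compare the errors: |x - 7/2| = |123*2 - 7*35|/(35*2) = 1/70, and |x - 46/13| = |123*13 - 46*35|/(35*13) = 11/455.
Cross-multiplying, 1*455 = 455 < 770 = 11*70, so 1/70 is smaller: the convergent 7/2 is closer to x than 46/13.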